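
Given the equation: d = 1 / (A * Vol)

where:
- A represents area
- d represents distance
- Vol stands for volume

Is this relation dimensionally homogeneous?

No

A (area) has dimensions [L^2].
d (distance) has dimensions [L].
Vol (volume) has dimensions [L^3].

Left side: [L]
Right side: [L^-5]

The two sides have different dimensions, so the equation is NOT dimensionally consistent.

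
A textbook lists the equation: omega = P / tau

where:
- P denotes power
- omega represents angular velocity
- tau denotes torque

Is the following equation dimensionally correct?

Yes

P (power) has dimensions [L^2 M T^-3].
omega (angular velocity) has dimensions [T^-1].
tau (torque) has dimensions [L^2 M T^-2].

Left side: [T^-1]
Right side: [T^-1]

Both sides have the same dimensions, so the equation is dimensionally consistent.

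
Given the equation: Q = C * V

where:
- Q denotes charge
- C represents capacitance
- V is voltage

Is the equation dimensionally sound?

Yes

Q (charge) has dimensions [I T].
C (capacitance) has dimensions [I^2 L^-2 M^-1 T^4].
V (voltage) has dimensions [I^-1 L^2 M T^-3].

Left side: [I T]
Right side: [I T]

Both sides have the same dimensions, so the equation is dimensionally consistent.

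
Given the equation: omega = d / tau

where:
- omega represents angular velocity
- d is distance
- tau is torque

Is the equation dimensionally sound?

No

omega (angular velocity) has dimensions [T^-1].
d (distance) has dimensions [L].
tau (torque) has dimensions [L^2 M T^-2].

Left side: [T^-1]
Right side: [L^-1 M^-1 T^2]

The two sides have different dimensions, so the equation is NOT dimensionally consistent.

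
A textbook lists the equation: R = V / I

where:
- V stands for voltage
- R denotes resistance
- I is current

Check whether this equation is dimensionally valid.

Yes

V (voltage) has dimensions [I^-1 L^2 M T^-3].
R (resistance) has dimensions [I^-2 L^2 M T^-3].
I (current) has dimensions [I].

Left side: [I^-2 L^2 M T^-3]
Right side: [I^-2 L^2 M T^-3]

Both sides have the same dimensions, so the equation is dimensionally consistent.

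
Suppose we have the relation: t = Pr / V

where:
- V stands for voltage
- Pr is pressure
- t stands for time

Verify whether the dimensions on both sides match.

No

V (voltage) has dimensions [I^-1 L^2 M T^-3].
Pr (pressure) has dimensions [L^-1 M T^-2].
t (time) has dimensions [T].

Left side: [T]
Right side: [I L^-3 T]

The two sides have different dimensions, so the equation is NOT dimensionally consistent.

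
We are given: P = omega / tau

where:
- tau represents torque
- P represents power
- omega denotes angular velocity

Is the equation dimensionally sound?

No

tau (torque) has dimensions [L^2 M T^-2].
P (power) has dimensions [L^2 M T^-3].
omega (angular velocity) has dimensions [T^-1].

Left side: [L^2 M T^-3]
Right side: [L^-2 M^-1 T]

The two sides have different dimensions, so the equation is NOT dimensionally consistent.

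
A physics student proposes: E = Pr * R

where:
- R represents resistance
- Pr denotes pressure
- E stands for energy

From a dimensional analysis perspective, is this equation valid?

No

R (resistance) has dimensions [I^-2 L^2 M T^-3].
Pr (pressure) has dimensions [L^-1 M T^-2].
E (energy) has dimensions [L^2 M T^-2].

Left side: [L^2 M T^-2]
Right side: [I^-2 L M^2 T^-5]

The two sides have different dimensions, so the equation is NOT dimensionally consistent.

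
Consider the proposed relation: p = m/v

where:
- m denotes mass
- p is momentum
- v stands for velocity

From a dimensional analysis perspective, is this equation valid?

No

m (mass) has dimensions [M].
p (momentum) has dimensions [L M T^-1].
v (velocity) has dimensions [L T^-1].

Left side: [L M T^-1]
Right side: [L^-1 M T]

The two sides have different dimensions, so the equation is NOT dimensionally consistent.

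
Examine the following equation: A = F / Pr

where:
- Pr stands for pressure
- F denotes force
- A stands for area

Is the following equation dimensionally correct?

Yes

Pr (pressure) has dimensions [L^-1 M T^-2].
F (force) has dimensions [L M T^-2].
A (area) has dimensions [L^2].

Left side: [L^2]
Right side: [L^2]

Both sides have the same dimensions, so the equation is dimensionally consistent.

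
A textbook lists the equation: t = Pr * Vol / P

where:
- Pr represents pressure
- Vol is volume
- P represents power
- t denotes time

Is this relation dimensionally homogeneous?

Yes

Pr (pressure) has dimensions [L^-1 M T^-2].
Vol (volume) has dimensions [L^3].
P (power) has dimensions [L^2 M T^-3].
t (time) has dimensions [T].

Left side: [T]
Right side: [T]

Both sides have the same dimensions, so the equation is dimensionally consistent.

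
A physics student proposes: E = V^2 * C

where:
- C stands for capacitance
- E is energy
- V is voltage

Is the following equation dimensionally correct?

Yes

C (capacitance) has dimensions [I^2 L^-2 M^-1 T^4].
E (energy) has dimensions [L^2 M T^-2].
V (voltage) has dimensions [I^-1 L^2 M T^-3].

Left side: [L^2 M T^-2]
Right side: [L^2 M T^-2]

Both sides have the same dimensions, so the equation is dimensionally consistent.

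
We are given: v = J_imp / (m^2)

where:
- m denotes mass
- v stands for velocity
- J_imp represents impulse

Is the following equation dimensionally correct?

No

m (mass) has dimensions [M].
v (velocity) has dimensions [L T^-1].
J_imp (impulse) has dimensions [L M T^-1].

Left side: [L T^-1]
Right side: [L M^-1 T^-1]

The two sides have different dimensions, so the equation is NOT dimensionally consistent.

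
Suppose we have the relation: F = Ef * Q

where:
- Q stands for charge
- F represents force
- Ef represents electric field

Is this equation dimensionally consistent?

Yes

Q (charge) has dimensions [I T].
F (force) has dimensions [L M T^-2].
Ef (electric field) has dimensions [I^-1 L M T^-3].

Left side: [L M T^-2]
Right side: [L M T^-2]

Both sides have the same dimensions, so the equation is dimensionally consistent.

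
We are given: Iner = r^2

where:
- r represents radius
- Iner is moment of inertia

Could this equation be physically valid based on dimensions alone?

No

r (radius) has dimensions [L].
Iner (moment of inertia) has dimensions [L^2 M].

Left side: [L^2 M]
Right side: [L^2]

The two sides have different dimensions, so the equation is NOT dimensionally consistent.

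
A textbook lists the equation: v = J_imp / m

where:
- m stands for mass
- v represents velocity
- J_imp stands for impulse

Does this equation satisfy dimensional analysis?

Yes

m (mass) has dimensions [M].
v (velocity) has dimensions [L T^-1].
J_imp (impulse) has dimensions [L M T^-1].

Left side: [L T^-1]
Right side: [L T^-1]

Both sides have the same dimensions, so the equation is dimensionally consistent.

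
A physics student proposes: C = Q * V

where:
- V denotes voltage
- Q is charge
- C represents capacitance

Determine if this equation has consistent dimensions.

No

V (voltage) has dimensions [I^-1 L^2 M T^-3].
Q (charge) has dimensions [I T].
C (capacitance) has dimensions [I^2 L^-2 M^-1 T^4].

Left side: [I^2 L^-2 M^-1 T^4]
Right side: [L^2 M T^-2]

The two sides have different dimensions, so the equation is NOT dimensionally consistent.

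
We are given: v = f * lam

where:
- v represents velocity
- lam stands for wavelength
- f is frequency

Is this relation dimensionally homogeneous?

Yes

v (velocity) has dimensions [L T^-1].
lam (wavelength) has dimensions [L].
f (frequency) has dimensions [T^-1].

Left side: [L T^-1]
Right side: [L T^-1]

Both sides have the same dimensions, so the equation is dimensionally consistent.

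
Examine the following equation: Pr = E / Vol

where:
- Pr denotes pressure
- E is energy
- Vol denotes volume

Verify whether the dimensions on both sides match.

Yes

Pr (pressure) has dimensions [L^-1 M T^-2].
E (energy) has dimensions [L^2 M T^-2].
Vol (volume) has dimensions [L^3].

Left side: [L^-1 M T^-2]
Right side: [L^-1 M T^-2]

Both sides have the same dimensions, so the equation is dimensionally consistent.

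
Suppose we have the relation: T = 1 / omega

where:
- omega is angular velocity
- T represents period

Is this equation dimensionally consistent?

Yes

omega (angular velocity) has dimensions [T^-1].
T (period) has dimensions [T].

Left side: [T]
Right side: [T]

Both sides have the same dimensions, so the equation is dimensionally consistent.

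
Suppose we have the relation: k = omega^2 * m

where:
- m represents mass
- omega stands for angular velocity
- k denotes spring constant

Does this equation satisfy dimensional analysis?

Yes

m (mass) has dimensions [M].
omega (angular velocity) has dimensions [T^-1].
k (spring constant) has dimensions [M T^-2].

Left side: [M T^-2]
Right side: [M T^-2]

Both sides have the same dimensions, so the equation is dimensionally consistent.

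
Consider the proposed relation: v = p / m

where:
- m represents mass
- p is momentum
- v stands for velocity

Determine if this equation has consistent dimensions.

Yes

m (mass) has dimensions [M].
p (momentum) has dimensions [L M T^-1].
v (velocity) has dimensions [L T^-1].

Left side: [L T^-1]
Right side: [L T^-1]

Both sides have the same dimensions, so the equation is dimensionally consistent.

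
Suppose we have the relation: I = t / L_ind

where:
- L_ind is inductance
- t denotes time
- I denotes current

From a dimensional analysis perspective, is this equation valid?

No

L_ind (inductance) has dimensions [I^-2 L^2 M T^-2].
t (time) has dimensions [T].
I (current) has dimensions [I].

Left side: [I]
Right side: [I^2 L^-2 M^-1 T^3]

The two sides have different dimensions, so the equation is NOT dimensionally consistent.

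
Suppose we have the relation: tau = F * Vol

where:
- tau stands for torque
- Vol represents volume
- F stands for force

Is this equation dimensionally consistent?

No

tau (torque) has dimensions [L^2 M T^-2].
Vol (volume) has dimensions [L^3].
F (force) has dimensions [L M T^-2].

Left side: [L^2 M T^-2]
Right side: [L^4 M T^-2]

The two sides have different dimensions, so the equation is NOT dimensionally consistent.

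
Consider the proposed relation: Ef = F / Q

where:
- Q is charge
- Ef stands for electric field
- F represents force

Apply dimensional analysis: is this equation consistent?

Yes

Q (charge) has dimensions [I T].
Ef (electric field) has dimensions [I^-1 L M T^-3].
F (force) has dimensions [L M T^-2].

Left side: [I^-1 L M T^-3]
Right side: [I^-1 L M T^-3]

Both sides have the same dimensions, so the equation is dimensionally consistent.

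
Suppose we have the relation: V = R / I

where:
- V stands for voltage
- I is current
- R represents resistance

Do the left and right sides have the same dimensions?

No

V (voltage) has dimensions [I^-1 L^2 M T^-3].
I (current) has dimensions [I].
R (resistance) has dimensions [I^-2 L^2 M T^-3].

Left side: [I^-1 L^2 M T^-3]
Right side: [I^-3 L^2 M T^-3]

The two sides have different dimensions, so the equation is NOT dimensionally consistent.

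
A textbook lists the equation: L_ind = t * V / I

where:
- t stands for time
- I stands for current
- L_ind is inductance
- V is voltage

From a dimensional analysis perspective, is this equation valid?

Yes

t (time) has dimensions [T].
I (current) has dimensions [I].
L_ind (inductance) has dimensions [I^-2 L^2 M T^-2].
V (voltage) has dimensions [I^-1 L^2 M T^-3].

Left side: [I^-2 L^2 M T^-2]
Right side: [I^-2 L^2 M T^-2]

Both sides have the same dimensions, so the equation is dimensionally consistent.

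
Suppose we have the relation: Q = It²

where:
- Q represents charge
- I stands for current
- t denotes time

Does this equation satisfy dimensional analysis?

No

Q (charge) has dimensions [I T].
I (current) has dimensions [I].
t (time) has dimensions [T].

Left side: [I T]
Right side: [I T^2]

The two sides have different dimensions, so the equation is NOT dimensionally consistent.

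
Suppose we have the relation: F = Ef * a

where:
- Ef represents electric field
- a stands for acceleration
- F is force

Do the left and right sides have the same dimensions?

No

Ef (electric field) has dimensions [I^-1 L M T^-3].
a (acceleration) has dimensions [L T^-2].
F (force) has dimensions [L M T^-2].

Left side: [L M T^-2]
Right side: [I^-1 L^2 M T^-5]

The two sides have different dimensions, so the equation is NOT dimensionally consistent.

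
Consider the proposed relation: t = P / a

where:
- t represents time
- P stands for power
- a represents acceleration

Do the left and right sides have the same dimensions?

No

t (time) has dimensions [T].
P (power) has dimensions [L^2 M T^-3].
a (acceleration) has dimensions [L T^-2].

Left side: [T]
Right side: [L M T^-1]

The two sides have different dimensions, so the equation is NOT dimensionally consistent.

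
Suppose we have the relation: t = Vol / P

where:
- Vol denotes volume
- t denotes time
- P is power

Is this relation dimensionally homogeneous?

No

Vol (volume) has dimensions [L^3].
t (time) has dimensions [T].
P (power) has dimensions [L^2 M T^-3].

Left side: [T]
Right side: [L M^-1 T^3]

The two sides have different dimensions, so the equation is NOT dimensionally consistent.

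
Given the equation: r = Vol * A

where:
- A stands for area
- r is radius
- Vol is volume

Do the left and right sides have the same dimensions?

No

A (area) has dimensions [L^2].
r (radius) has dimensions [L].
Vol (volume) has dimensions [L^3].

Left side: [L]
Right side: [L^5]

The two sides have different dimensions, so the equation is NOT dimensionally consistent.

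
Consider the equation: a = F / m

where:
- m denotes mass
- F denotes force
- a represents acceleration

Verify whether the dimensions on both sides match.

Yes

m (mass) has dimensions [M].
F (force) has dimensions [L M T^-2].
a (acceleration) has dimensions [L T^-2].

Left side: [L T^-2]
Right side: [L T^-2]

Both sides have the same dimensions, so the equation is dimensionally consistent.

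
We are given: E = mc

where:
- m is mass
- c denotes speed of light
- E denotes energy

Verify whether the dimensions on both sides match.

No

m (mass) has dimensions [M].
c (speed of light) has dimensions [L T^-1].
E (energy) has dimensions [L^2 M T^-2].

Left side: [L^2 M T^-2]
Right side: [L M T^-1]

The two sides have different dimensions, so the equation is NOT dimensionally consistent.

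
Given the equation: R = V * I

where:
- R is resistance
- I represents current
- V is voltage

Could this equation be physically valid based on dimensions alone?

No

R (resistance) has dimensions [I^-2 L^2 M T^-3].
I (current) has dimensions [I].
V (voltage) has dimensions [I^-1 L^2 M T^-3].

Left side: [I^-2 L^2 M T^-3]
Right side: [L^2 M T^-3]

The two sides have different dimensions, so the equation is NOT dimensionally consistent.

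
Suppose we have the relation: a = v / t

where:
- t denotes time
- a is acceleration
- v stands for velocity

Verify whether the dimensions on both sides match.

Yes

t (time) has dimensions [T].
a (acceleration) has dimensions [L T^-2].
v (velocity) has dimensions [L T^-1].

Left side: [L T^-2]
Right side: [L T^-2]

Both sides have the same dimensions, so the equation is dimensionally consistent.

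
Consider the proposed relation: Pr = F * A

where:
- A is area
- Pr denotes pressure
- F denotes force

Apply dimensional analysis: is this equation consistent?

No

A (area) has dimensions [L^2].
Pr (pressure) has dimensions [L^-1 M T^-2].
F (force) has dimensions [L M T^-2].

Left side: [L^-1 M T^-2]
Right side: [L^3 M T^-2]

The two sides have different dimensions, so the equation is NOT dimensionally consistent.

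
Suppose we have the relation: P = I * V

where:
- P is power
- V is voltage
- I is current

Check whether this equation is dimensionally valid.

Yes

P (power) has dimensions [L^2 M T^-3].
V (voltage) has dimensions [I^-1 L^2 M T^-3].
I (current) has dimensions [I].

Left side: [L^2 M T^-3]
Right side: [L^2 M T^-3]

Both sides have the same dimensions, so the equation is dimensionally consistent.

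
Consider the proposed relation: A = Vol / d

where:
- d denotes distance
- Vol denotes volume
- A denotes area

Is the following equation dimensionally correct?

Yes

d (distance) has dimensions [L].
Vol (volume) has dimensions [L^3].
A (area) has dimensions [L^2].

Left side: [L^2]
Right side: [L^2]

Both sides have the same dimensions, so the equation is dimensionally consistent.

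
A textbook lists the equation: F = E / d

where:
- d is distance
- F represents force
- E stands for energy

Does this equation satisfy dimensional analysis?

Yes

d (distance) has dimensions [L].
F (force) has dimensions [L M T^-2].
E (energy) has dimensions [L^2 M T^-2].

Left side: [L M T^-2]
Right side: [L M T^-2]

Both sides have the same dimensions, so the equation is dimensionally consistent.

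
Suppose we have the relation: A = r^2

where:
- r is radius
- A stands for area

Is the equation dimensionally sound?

Yes

r (radius) has dimensions [L].
A (area) has dimensions [L^2].

Left side: [L^2]
Right side: [L^2]

Both sides have the same dimensions, so the equation is dimensionally consistent.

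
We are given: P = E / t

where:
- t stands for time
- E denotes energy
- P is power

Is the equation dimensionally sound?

Yes

t (time) has dimensions [T].
E (energy) has dimensions [L^2 M T^-2].
P (power) has dimensions [L^2 M T^-3].

Left side: [L^2 M T^-3]
Right side: [L^2 M T^-3]

Both sides have the same dimensions, so the equation is dimensionally consistent.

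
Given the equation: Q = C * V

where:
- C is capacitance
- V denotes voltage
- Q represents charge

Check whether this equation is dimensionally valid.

Yes

C (capacitance) has dimensions [I^2 L^-2 M^-1 T^4].
V (voltage) has dimensions [I^-1 L^2 M T^-3].
Q (charge) has dimensions [I T].

Left side: [I T]
Right side: [I T]

Both sides have the same dimensions, so the equation is dimensionally consistent.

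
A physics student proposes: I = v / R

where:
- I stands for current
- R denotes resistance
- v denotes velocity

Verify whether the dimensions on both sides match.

No

I (current) has dimensions [I].
R (resistance) has dimensions [I^-2 L^2 M T^-3].
v (velocity) has dimensions [L T^-1].

Left side: [I]
Right side: [I^2 L^-1 M^-1 T^2]

The two sides have different dimensions, so the equation is NOT dimensionally consistent.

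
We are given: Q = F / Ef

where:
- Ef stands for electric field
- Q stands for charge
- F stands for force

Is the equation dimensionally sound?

Yes

Ef (electric field) has dimensions [I^-1 L M T^-3].
Q (charge) has dimensions [I T].
F (force) has dimensions [L M T^-2].

Left side: [I T]
Right side: [I T]

Both sides have the same dimensions, so the equation is dimensionally consistent.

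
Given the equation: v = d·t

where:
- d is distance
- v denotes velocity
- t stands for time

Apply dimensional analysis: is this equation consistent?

No

d (distance) has dimensions [L].
v (velocity) has dimensions [L T^-1].
t (time) has dimensions [T].

Left side: [L T^-1]
Right side: [L T]

The two sides have different dimensions, so the equation is NOT dimensionally consistent.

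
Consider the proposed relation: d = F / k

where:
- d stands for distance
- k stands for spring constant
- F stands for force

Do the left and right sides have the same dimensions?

Yes

d (distance) has dimensions [L].
k (spring constant) has dimensions [M T^-2].
F (force) has dimensions [L M T^-2].

Left side: [L]
Right side: [L]

Both sides have the same dimensions, so the equation is dimensionally consistent.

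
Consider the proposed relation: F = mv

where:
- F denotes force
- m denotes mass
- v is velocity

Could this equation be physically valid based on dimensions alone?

No

F (force) has dimensions [L M T^-2].
m (mass) has dimensions [M].
v (velocity) has dimensions [L T^-1].

Left side: [L M T^-2]
Right side: [L M T^-1]

The two sides have different dimensions, so the equation is NOT dimensionally consistent.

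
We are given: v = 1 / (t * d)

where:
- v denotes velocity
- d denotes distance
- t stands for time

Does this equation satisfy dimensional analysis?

No

v (velocity) has dimensions [L T^-1].
d (distance) has dimensions [L].
t (time) has dimensions [T].

Left side: [L T^-1]
Right side: [L^-1 T^-1]

The two sides have different dimensions, so the equation is NOT dimensionally consistent.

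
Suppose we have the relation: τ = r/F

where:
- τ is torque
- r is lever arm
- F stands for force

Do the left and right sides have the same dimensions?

No

τ (torque) has dimensions [L^2 M T^-2].
r (lever arm) has dimensions [L].
F (force) has dimensions [L M T^-2].

Left side: [L^2 M T^-2]
Right side: [M^-1 T^2]

The two sides have different dimensions, so the equation is NOT dimensionally consistent.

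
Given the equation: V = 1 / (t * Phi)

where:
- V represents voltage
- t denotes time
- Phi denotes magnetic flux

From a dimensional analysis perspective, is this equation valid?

No

V (voltage) has dimensions [I^-1 L^2 M T^-3].
t (time) has dimensions [T].
Phi (magnetic flux) has dimensions [I^-1 L^2 M T^-2].

Left side: [I^-1 L^2 M T^-3]
Right side: [I L^-2 M^-1 T]

The two sides have different dimensions, so the equation is NOT dimensionally consistent.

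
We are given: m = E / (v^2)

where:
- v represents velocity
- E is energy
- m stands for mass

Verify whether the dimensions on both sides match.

Yes

v (velocity) has dimensions [L T^-1].
E (energy) has dimensions [L^2 M T^-2].
m (mass) has dimensions [M].

Left side: [M]
Right side: [M]

Both sides have the same dimensions, so the equation is dimensionally consistent.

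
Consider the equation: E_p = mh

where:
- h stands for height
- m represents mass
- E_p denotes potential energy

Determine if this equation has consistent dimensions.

No

h (height) has dimensions [L].
m (mass) has dimensions [M].
E_p (potential energy) has dimensions [L^2 M T^-2].

Left side: [L^2 M T^-2]
Right side: [L M]

The two sides have different dimensions, so the equation is NOT dimensionally consistent.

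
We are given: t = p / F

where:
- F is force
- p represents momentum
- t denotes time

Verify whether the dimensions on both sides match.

Yes

F (force) has dimensions [L M T^-2].
p (momentum) has dimensions [L M T^-1].
t (time) has dimensions [T].

Left side: [T]
Right side: [T]

Both sides have the same dimensions, so the equation is dimensionally consistent.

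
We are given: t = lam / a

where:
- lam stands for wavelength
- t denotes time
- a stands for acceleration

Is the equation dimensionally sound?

No

lam (wavelength) has dimensions [L].
t (time) has dimensions [T].
a (acceleration) has dimensions [L T^-2].

Left side: [T]
Right side: [T^2]

The two sides have different dimensions, so the equation is NOT dimensionally consistent.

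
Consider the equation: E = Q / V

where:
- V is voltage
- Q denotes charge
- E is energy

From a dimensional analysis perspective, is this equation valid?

No

V (voltage) has dimensions [I^-1 L^2 M T^-3].
Q (charge) has dimensions [I T].
E (energy) has dimensions [L^2 M T^-2].

Left side: [L^2 M T^-2]
Right side: [I^2 L^-2 M^-1 T^4]

The two sides have different dimensions, so the equation is NOT dimensionally consistent.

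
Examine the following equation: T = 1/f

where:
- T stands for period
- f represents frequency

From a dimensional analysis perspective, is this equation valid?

Yes

T (period) has dimensions [T].
f (frequency) has dimensions [T^-1].

Left side: [T]
Right side: [T]

Both sides have the same dimensions, so the equation is dimensionally consistent.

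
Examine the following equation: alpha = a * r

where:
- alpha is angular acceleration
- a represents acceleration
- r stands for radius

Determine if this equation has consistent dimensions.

No

alpha (angular acceleration) has dimensions [T^-2].
a (acceleration) has dimensions [L T^-2].
r (radius) has dimensions [L].

Left side: [T^-2]
Right side: [L^2 T^-2]

The two sides have different dimensions, so the equation is NOT dimensionally consistent.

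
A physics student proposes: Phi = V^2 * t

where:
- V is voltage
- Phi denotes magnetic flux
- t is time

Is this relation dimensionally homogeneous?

No

V (voltage) has dimensions [I^-1 L^2 M T^-3].
Phi (magnetic flux) has dimensions [I^-1 L^2 M T^-2].
t (time) has dimensions [T].

Left side: [I^-1 L^2 M T^-2]
Right side: [I^-2 L^4 M^2 T^-5]

The two sides have different dimensions, so the equation is NOT dimensionally consistent.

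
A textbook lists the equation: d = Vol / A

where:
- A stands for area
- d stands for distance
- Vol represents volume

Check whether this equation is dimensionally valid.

Yes

A (area) has dimensions [L^2].
d (distance) has dimensions [L].
Vol (volume) has dimensions [L^3].

Left side: [L]
Right side: [L]

Both sides have the same dimensions, so the equation is dimensionally consistent.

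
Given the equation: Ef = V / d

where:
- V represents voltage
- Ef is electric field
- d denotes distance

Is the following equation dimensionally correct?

Yes

V (voltage) has dimensions [I^-1 L^2 M T^-3].
Ef (electric field) has dimensions [I^-1 L M T^-3].
d (distance) has dimensions [L].

Left side: [I^-1 L M T^-3]
Right side: [I^-1 L M T^-3]

Both sides have the same dimensions, so the equation is dimensionally consistent.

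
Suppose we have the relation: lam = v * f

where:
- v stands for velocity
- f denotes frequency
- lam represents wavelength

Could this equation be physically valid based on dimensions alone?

No

v (velocity) has dimensions [L T^-1].
f (frequency) has dimensions [T^-1].
lam (wavelength) has dimensions [L].

Left side: [L]
Right side: [L T^-2]

The two sides have different dimensions, so the equation is NOT dimensionally consistent.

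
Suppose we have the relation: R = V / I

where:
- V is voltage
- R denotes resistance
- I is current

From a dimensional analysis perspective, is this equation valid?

Yes

V (voltage) has dimensions [I^-1 L^2 M T^-3].
R (resistance) has dimensions [I^-2 L^2 M T^-3].
I (current) has dimensions [I].

Left side: [I^-2 L^2 M T^-3]
Right side: [I^-2 L^2 M T^-3]

Both sides have the same dimensions, so the equation is dimensionally consistent.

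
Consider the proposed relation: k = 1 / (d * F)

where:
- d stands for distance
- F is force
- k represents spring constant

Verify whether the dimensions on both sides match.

No

d (distance) has dimensions [L].
F (force) has dimensions [L M T^-2].
k (spring constant) has dimensions [M T^-2].

Left side: [M T^-2]
Right side: [L^-2 M^-1 T^2]

The two sides have different dimensions, so the equation is NOT dimensionally consistent.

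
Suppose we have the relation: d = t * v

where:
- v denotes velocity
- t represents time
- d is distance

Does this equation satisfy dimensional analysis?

Yes

v (velocity) has dimensions [L T^-1].
t (time) has dimensions [T].
d (distance) has dimensions [L].

Left side: [L]
Right side: [L]

Both sides have the same dimensions, so the equation is dimensionally consistent.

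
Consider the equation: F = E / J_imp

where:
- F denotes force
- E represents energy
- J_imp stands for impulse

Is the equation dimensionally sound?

No

F (force) has dimensions [L M T^-2].
E (energy) has dimensions [L^2 M T^-2].
J_imp (impulse) has dimensions [L M T^-1].

Left side: [L M T^-2]
Right side: [L T^-1]

The two sides have different dimensions, so the equation is NOT dimensionally consistent.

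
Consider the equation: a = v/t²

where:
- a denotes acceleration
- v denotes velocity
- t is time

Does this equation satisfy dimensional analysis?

No

a (acceleration) has dimensions [L T^-2].
v (velocity) has dimensions [L T^-1].
t (time) has dimensions [T].

Left side: [L T^-2]
Right side: [L T^-3]

The two sides have different dimensions, so the equation is NOT dimensionally consistent.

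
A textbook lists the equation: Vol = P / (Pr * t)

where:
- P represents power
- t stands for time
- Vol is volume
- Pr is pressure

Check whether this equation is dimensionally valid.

No

P (power) has dimensions [L^2 M T^-3].
t (time) has dimensions [T].
Vol (volume) has dimensions [L^3].
Pr (pressure) has dimensions [L^-1 M T^-2].

Left side: [L^3]
Right side: [L^3 T^-2]

The two sides have different dimensions, so the equation is NOT dimensionally consistent.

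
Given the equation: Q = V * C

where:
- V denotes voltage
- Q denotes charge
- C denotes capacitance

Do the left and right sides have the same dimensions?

Yes

V (voltage) has dimensions [I^-1 L^2 M T^-3].
Q (charge) has dimensions [I T].
C (capacitance) has dimensions [I^2 L^-2 M^-1 T^4].

Left side: [I T]
Right side: [I T]

Both sides have the same dimensions, so the equation is dimensionally consistent.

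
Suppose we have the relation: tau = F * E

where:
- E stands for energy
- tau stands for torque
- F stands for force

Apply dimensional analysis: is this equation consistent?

No

E (energy) has dimensions [L^2 M T^-2].
tau (torque) has dimensions [L^2 M T^-2].
F (force) has dimensions [L M T^-2].

Left side: [L^2 M T^-2]
Right side: [L^3 M^2 T^-4]

The two sides have different dimensions, so the equation is NOT dimensionally consistent.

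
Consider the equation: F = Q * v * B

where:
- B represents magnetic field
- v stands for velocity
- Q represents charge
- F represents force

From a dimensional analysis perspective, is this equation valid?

Yes

B (magnetic field) has dimensions [I^-1 M T^-2].
v (velocity) has dimensions [L T^-1].
Q (charge) has dimensions [I T].
F (force) has dimensions [L M T^-2].

Left side: [L M T^-2]
Right side: [L M T^-2]

Both sides have the same dimensions, so the equation is dimensionally consistent.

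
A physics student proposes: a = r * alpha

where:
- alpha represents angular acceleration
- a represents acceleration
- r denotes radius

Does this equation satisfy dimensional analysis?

Yes

alpha (angular acceleration) has dimensions [T^-2].
a (acceleration) has dimensions [L T^-2].
r (radius) has dimensions [L].

Left side: [L T^-2]
Right side: [L T^-2]

Both sides have the same dimensions, so the equation is dimensionally consistent.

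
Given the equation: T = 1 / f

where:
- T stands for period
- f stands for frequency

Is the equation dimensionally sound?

Yes

T (period) has dimensions [T].
f (frequency) has dimensions [T^-1].

Left side: [T]
Right side: [T]

Both sides have the same dimensions, so the equation is dimensionally consistent.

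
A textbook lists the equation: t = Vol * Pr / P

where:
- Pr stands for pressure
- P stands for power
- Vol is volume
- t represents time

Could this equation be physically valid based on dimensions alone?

Yes

Pr (pressure) has dimensions [L^-1 M T^-2].
P (power) has dimensions [L^2 M T^-3].
Vol (volume) has dimensions [L^3].
t (time) has dimensions [T].

Left side: [T]
Right side: [T]

Both sides have the same dimensions, so the equation is dimensionally consistent.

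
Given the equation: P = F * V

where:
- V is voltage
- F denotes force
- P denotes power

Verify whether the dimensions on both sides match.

No

V (voltage) has dimensions [I^-1 L^2 M T^-3].
F (force) has dimensions [L M T^-2].
P (power) has dimensions [L^2 M T^-3].

Left side: [L^2 M T^-3]
Right side: [I^-1 L^3 M^2 T^-5]

The two sides have different dimensions, so the equation is NOT dimensionally consistent.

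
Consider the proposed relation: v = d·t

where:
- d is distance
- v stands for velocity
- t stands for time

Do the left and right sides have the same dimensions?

No

d (distance) has dimensions [L].
v (velocity) has dimensions [L T^-1].
t (time) has dimensions [T].

Left side: [L T^-1]
Right side: [L T]

The two sides have different dimensions, so the equation is NOT dimensionally consistent.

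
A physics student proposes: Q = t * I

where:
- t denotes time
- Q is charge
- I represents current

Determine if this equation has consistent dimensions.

Yes

t (time) has dimensions [T].
Q (charge) has dimensions [I T].
I (current) has dimensions [I].

Left side: [I T]
Right side: [I T]

Both sides have the same dimensions, so the equation is dimensionally consistent.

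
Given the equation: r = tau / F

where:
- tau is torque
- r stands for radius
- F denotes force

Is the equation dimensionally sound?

Yes

tau (torque) has dimensions [L^2 M T^-2].
r (radius) has dimensions [L].
F (force) has dimensions [L M T^-2].

Left side: [L]
Right side: [L]

Both sides have the same dimensions, so the equation is dimensionally consistent.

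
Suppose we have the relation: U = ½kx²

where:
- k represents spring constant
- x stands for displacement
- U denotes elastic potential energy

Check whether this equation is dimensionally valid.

Yes

k (spring constant) has dimensions [M T^-2].
x (displacement) has dimensions [L].
U (elastic potential energy) has dimensions [L^2 M T^-2].

Left side: [L^2 M T^-2]
Right side: [L^2 M T^-2]

Both sides have the same dimensions, so the equation is dimensionally consistent.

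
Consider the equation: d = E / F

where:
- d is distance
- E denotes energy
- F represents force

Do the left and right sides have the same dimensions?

Yes

d (distance) has dimensions [L].
E (energy) has dimensions [L^2 M T^-2].
F (force) has dimensions [L M T^-2].

Left side: [L]
Right side: [L]

Both sides have the same dimensions, so the equation is dimensionally consistent.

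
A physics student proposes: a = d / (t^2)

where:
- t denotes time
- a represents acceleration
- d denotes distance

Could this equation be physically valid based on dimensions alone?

Yes

t (time) has dimensions [T].
a (acceleration) has dimensions [L T^-2].
d (distance) has dimensions [L].

Left side: [L T^-2]
Right side: [L T^-2]

Both sides have the same dimensions, so the equation is dimensionally consistent.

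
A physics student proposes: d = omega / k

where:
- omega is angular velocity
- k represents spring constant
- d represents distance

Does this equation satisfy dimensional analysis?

No

omega (angular velocity) has dimensions [T^-1].
k (spring constant) has dimensions [M T^-2].
d (distance) has dimensions [L].

Left side: [L]
Right side: [M^-1 T]

The two sides have different dimensions, so the equation is NOT dimensionally consistent.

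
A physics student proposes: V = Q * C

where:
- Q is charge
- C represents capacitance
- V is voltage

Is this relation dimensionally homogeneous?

No

Q (charge) has dimensions [I T].
C (capacitance) has dimensions [I^2 L^-2 M^-1 T^4].
V (voltage) has dimensions [I^-1 L^2 M T^-3].

Left side: [I^-1 L^2 M T^-3]
Right side: [I^3 L^-2 M^-1 T^5]

The two sides have different dimensions, so the equation is NOT dimensionally consistent.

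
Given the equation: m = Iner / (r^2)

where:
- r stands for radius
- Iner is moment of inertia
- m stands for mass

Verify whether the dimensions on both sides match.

Yes

r (radius) has dimensions [L].
Iner (moment of inertia) has dimensions [L^2 M].
m (mass) has dimensions [M].

Left side: [M]
Right side: [M]

Both sides have the same dimensions, so the equation is dimensionally consistent.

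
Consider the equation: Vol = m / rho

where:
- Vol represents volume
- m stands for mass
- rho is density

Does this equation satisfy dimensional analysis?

Yes

Vol (volume) has dimensions [L^3].
m (mass) has dimensions [M].
rho (density) has dimensions [L^-3 M].

Left side: [L^3]
Right side: [L^3]

Both sides have the same dimensions, so the equation is dimensionally consistent.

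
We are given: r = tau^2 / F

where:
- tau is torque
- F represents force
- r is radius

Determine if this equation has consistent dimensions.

No

tau (torque) has dimensions [L^2 M T^-2].
F (force) has dimensions [L M T^-2].
r (radius) has dimensions [L].

Left side: [L]
Right side: [L^3 M T^-2]

The two sides have different dimensions, so the equation is NOT dimensionally consistent.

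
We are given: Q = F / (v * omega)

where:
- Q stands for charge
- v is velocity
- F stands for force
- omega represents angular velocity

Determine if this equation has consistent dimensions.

No

Q (charge) has dimensions [I T].
v (velocity) has dimensions [L T^-1].
F (force) has dimensions [L M T^-2].
omega (angular velocity) has dimensions [T^-1].

Left side: [I T]
Right side: [M]

The two sides have different dimensions, so the equation is NOT dimensionally consistent.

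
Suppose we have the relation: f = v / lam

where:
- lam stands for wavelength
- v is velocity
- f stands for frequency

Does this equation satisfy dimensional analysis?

Yes

lam (wavelength) has dimensions [L].
v (velocity) has dimensions [L T^-1].
f (frequency) has dimensions [T^-1].

Left side: [T^-1]
Right side: [T^-1]

Both sides have the same dimensions, so the equation is dimensionally consistent.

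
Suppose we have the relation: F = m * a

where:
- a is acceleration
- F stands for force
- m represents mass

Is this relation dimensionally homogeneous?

Yes

a (acceleration) has dimensions [L T^-2].
F (force) has dimensions [L M T^-2].
m (mass) has dimensions [M].

Left side: [L M T^-2]
Right side: [L M T^-2]

Both sides have the same dimensions, so the equation is dimensionally consistent.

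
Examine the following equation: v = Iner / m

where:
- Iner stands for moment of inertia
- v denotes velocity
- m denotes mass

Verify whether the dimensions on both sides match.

No

Iner (moment of inertia) has dimensions [L^2 M].
v (velocity) has dimensions [L T^-1].
m (mass) has dimensions [M].

Left side: [L T^-1]
Right side: [L^2]

The two sides have different dimensions, so the equation is NOT dimensionally consistent.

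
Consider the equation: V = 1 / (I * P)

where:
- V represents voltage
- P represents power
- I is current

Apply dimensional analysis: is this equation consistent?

No

V (voltage) has dimensions [I^-1 L^2 M T^-3].
P (power) has dimensions [L^2 M T^-3].
I (current) has dimensions [I].

Left side: [I^-1 L^2 M T^-3]
Right side: [I^-1 L^-2 M^-1 T^3]

The two sides have different dimensions, so the equation is NOT dimensionally consistent.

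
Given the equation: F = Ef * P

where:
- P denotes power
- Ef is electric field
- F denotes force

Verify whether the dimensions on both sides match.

No

P (power) has dimensions [L^2 M T^-3].
Ef (electric field) has dimensions [I^-1 L M T^-3].
F (force) has dimensions [L M T^-2].

Left side: [L M T^-2]
Right side: [I^-1 L^3 M^2 T^-6]

The two sides have different dimensions, so the equation is NOT dimensionally consistent.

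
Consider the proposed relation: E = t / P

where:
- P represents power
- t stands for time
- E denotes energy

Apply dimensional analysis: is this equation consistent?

No

P (power) has dimensions [L^2 M T^-3].
t (time) has dimensions [T].
E (energy) has dimensions [L^2 M T^-2].

Left side: [L^2 M T^-2]
Right side: [L^-2 M^-1 T^4]

The two sides have different dimensions, so the equation is NOT dimensionally consistent.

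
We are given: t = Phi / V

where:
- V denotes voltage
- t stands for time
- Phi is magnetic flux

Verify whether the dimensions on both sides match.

Yes

V (voltage) has dimensions [I^-1 L^2 M T^-3].
t (time) has dimensions [T].
Phi (magnetic flux) has dimensions [I^-1 L^2 M T^-2].

Left side: [T]
Right side: [T]

Both sides have the same dimensions, so the equation is dimensionally consistent.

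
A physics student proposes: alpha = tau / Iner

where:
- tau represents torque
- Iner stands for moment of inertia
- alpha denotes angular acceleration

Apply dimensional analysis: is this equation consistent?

Yes

tau (torque) has dimensions [L^2 M T^-2].
Iner (moment of inertia) has dimensions [L^2 M].
alpha (angular acceleration) has dimensions [T^-2].

Left side: [T^-2]
Right side: [T^-2]

Both sides have the same dimensions, so the equation is dimensionally consistent.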